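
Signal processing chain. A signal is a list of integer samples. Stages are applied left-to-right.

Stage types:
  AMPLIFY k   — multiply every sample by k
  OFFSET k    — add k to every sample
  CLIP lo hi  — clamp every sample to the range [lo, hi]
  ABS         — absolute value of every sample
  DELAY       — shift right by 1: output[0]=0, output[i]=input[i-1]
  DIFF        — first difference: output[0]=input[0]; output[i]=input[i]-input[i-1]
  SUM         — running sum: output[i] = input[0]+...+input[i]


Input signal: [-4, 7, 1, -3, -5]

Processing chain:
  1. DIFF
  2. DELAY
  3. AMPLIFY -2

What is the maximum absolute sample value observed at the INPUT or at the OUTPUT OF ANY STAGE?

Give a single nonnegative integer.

Input: [-4, 7, 1, -3, -5] (max |s|=7)
Stage 1 (DIFF): s[0]=-4, 7--4=11, 1-7=-6, -3-1=-4, -5--3=-2 -> [-4, 11, -6, -4, -2] (max |s|=11)
Stage 2 (DELAY): [0, -4, 11, -6, -4] = [0, -4, 11, -6, -4] -> [0, -4, 11, -6, -4] (max |s|=11)
Stage 3 (AMPLIFY -2): 0*-2=0, -4*-2=8, 11*-2=-22, -6*-2=12, -4*-2=8 -> [0, 8, -22, 12, 8] (max |s|=22)
Overall max amplitude: 22

Answer: 22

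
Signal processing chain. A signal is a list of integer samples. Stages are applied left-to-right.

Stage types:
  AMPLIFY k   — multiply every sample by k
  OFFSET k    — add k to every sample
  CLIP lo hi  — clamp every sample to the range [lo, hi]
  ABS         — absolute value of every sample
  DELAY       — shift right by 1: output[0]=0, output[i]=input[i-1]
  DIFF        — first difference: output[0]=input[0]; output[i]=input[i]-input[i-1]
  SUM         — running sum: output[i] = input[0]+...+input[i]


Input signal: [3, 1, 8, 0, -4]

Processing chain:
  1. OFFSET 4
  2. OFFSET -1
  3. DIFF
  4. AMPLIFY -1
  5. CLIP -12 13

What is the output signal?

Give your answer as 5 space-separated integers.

Input: [3, 1, 8, 0, -4]
Stage 1 (OFFSET 4): 3+4=7, 1+4=5, 8+4=12, 0+4=4, -4+4=0 -> [7, 5, 12, 4, 0]
Stage 2 (OFFSET -1): 7+-1=6, 5+-1=4, 12+-1=11, 4+-1=3, 0+-1=-1 -> [6, 4, 11, 3, -1]
Stage 3 (DIFF): s[0]=6, 4-6=-2, 11-4=7, 3-11=-8, -1-3=-4 -> [6, -2, 7, -8, -4]
Stage 4 (AMPLIFY -1): 6*-1=-6, -2*-1=2, 7*-1=-7, -8*-1=8, -4*-1=4 -> [-6, 2, -7, 8, 4]
Stage 5 (CLIP -12 13): clip(-6,-12,13)=-6, clip(2,-12,13)=2, clip(-7,-12,13)=-7, clip(8,-12,13)=8, clip(4,-12,13)=4 -> [-6, 2, -7, 8, 4]

Answer: -6 2 -7 8 4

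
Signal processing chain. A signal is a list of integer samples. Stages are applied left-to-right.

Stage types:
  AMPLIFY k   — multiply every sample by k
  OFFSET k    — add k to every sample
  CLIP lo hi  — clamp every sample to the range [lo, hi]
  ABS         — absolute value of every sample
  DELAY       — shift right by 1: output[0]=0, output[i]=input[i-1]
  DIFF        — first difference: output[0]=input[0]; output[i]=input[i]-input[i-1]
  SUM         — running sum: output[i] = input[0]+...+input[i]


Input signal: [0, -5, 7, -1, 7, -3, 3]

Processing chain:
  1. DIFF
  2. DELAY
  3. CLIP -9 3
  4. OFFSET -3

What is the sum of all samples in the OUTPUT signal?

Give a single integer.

Input: [0, -5, 7, -1, 7, -3, 3]
Stage 1 (DIFF): s[0]=0, -5-0=-5, 7--5=12, -1-7=-8, 7--1=8, -3-7=-10, 3--3=6 -> [0, -5, 12, -8, 8, -10, 6]
Stage 2 (DELAY): [0, 0, -5, 12, -8, 8, -10] = [0, 0, -5, 12, -8, 8, -10] -> [0, 0, -5, 12, -8, 8, -10]
Stage 3 (CLIP -9 3): clip(0,-9,3)=0, clip(0,-9,3)=0, clip(-5,-9,3)=-5, clip(12,-9,3)=3, clip(-8,-9,3)=-8, clip(8,-9,3)=3, clip(-10,-9,3)=-9 -> [0, 0, -5, 3, -8, 3, -9]
Stage 4 (OFFSET -3): 0+-3=-3, 0+-3=-3, -5+-3=-8, 3+-3=0, -8+-3=-11, 3+-3=0, -9+-3=-12 -> [-3, -3, -8, 0, -11, 0, -12]
Output sum: -37

Answer: -37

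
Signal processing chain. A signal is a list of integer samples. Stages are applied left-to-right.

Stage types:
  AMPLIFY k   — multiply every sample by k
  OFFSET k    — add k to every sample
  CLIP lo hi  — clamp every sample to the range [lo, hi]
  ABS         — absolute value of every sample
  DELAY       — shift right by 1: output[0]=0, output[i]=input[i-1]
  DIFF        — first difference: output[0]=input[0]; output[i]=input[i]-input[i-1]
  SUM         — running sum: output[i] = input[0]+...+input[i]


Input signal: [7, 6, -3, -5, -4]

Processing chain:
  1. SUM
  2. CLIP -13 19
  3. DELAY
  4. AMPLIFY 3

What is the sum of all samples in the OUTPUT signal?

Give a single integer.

Input: [7, 6, -3, -5, -4]
Stage 1 (SUM): sum[0..0]=7, sum[0..1]=13, sum[0..2]=10, sum[0..3]=5, sum[0..4]=1 -> [7, 13, 10, 5, 1]
Stage 2 (CLIP -13 19): clip(7,-13,19)=7, clip(13,-13,19)=13, clip(10,-13,19)=10, clip(5,-13,19)=5, clip(1,-13,19)=1 -> [7, 13, 10, 5, 1]
Stage 3 (DELAY): [0, 7, 13, 10, 5] = [0, 7, 13, 10, 5] -> [0, 7, 13, 10, 5]
Stage 4 (AMPLIFY 3): 0*3=0, 7*3=21, 13*3=39, 10*3=30, 5*3=15 -> [0, 21, 39, 30, 15]
Output sum: 105

Answer: 105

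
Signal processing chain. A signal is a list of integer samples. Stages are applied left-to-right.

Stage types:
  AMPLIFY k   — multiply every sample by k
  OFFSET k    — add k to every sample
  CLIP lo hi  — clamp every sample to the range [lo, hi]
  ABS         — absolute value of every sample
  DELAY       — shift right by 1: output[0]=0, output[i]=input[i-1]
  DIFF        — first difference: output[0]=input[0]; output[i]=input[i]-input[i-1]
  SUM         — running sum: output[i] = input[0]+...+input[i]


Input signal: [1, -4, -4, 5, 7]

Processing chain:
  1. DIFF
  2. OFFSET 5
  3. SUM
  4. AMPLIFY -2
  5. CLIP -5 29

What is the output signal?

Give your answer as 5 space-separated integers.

Answer: -5 -5 -5 -5 -5

Derivation:
Input: [1, -4, -4, 5, 7]
Stage 1 (DIFF): s[0]=1, -4-1=-5, -4--4=0, 5--4=9, 7-5=2 -> [1, -5, 0, 9, 2]
Stage 2 (OFFSET 5): 1+5=6, -5+5=0, 0+5=5, 9+5=14, 2+5=7 -> [6, 0, 5, 14, 7]
Stage 3 (SUM): sum[0..0]=6, sum[0..1]=6, sum[0..2]=11, sum[0..3]=25, sum[0..4]=32 -> [6, 6, 11, 25, 32]
Stage 4 (AMPLIFY -2): 6*-2=-12, 6*-2=-12, 11*-2=-22, 25*-2=-50, 32*-2=-64 -> [-12, -12, -22, -50, -64]
Stage 5 (CLIP -5 29): clip(-12,-5,29)=-5, clip(-12,-5,29)=-5, clip(-22,-5,29)=-5, clip(-50,-5,29)=-5, clip(-64,-5,29)=-5 -> [-5, -5, -5, -5, -5]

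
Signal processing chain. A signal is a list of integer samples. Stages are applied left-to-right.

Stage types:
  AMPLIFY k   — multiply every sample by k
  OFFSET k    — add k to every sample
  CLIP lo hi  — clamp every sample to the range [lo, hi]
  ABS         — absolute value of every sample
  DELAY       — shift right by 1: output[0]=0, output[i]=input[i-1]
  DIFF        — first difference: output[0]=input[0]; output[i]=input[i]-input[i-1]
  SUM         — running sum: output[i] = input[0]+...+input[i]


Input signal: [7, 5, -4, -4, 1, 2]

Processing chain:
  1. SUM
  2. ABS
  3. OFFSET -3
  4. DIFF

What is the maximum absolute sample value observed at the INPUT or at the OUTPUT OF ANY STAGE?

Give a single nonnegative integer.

Answer: 12

Derivation:
Input: [7, 5, -4, -4, 1, 2] (max |s|=7)
Stage 1 (SUM): sum[0..0]=7, sum[0..1]=12, sum[0..2]=8, sum[0..3]=4, sum[0..4]=5, sum[0..5]=7 -> [7, 12, 8, 4, 5, 7] (max |s|=12)
Stage 2 (ABS): |7|=7, |12|=12, |8|=8, |4|=4, |5|=5, |7|=7 -> [7, 12, 8, 4, 5, 7] (max |s|=12)
Stage 3 (OFFSET -3): 7+-3=4, 12+-3=9, 8+-3=5, 4+-3=1, 5+-3=2, 7+-3=4 -> [4, 9, 5, 1, 2, 4] (max |s|=9)
Stage 4 (DIFF): s[0]=4, 9-4=5, 5-9=-4, 1-5=-4, 2-1=1, 4-2=2 -> [4, 5, -4, -4, 1, 2] (max |s|=5)
Overall max amplitude: 12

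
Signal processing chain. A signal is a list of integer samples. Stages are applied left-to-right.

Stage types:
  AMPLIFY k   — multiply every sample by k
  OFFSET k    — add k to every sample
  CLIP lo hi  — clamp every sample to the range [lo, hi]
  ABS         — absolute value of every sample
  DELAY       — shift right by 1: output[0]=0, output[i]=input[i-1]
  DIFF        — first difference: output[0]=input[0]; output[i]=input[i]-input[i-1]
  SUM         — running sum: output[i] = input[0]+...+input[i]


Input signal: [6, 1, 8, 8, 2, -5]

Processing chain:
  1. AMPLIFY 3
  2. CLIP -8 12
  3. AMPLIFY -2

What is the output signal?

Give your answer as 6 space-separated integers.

Answer: -24 -6 -24 -24 -12 16

Derivation:
Input: [6, 1, 8, 8, 2, -5]
Stage 1 (AMPLIFY 3): 6*3=18, 1*3=3, 8*3=24, 8*3=24, 2*3=6, -5*3=-15 -> [18, 3, 24, 24, 6, -15]
Stage 2 (CLIP -8 12): clip(18,-8,12)=12, clip(3,-8,12)=3, clip(24,-8,12)=12, clip(24,-8,12)=12, clip(6,-8,12)=6, clip(-15,-8,12)=-8 -> [12, 3, 12, 12, 6, -8]
Stage 3 (AMPLIFY -2): 12*-2=-24, 3*-2=-6, 12*-2=-24, 12*-2=-24, 6*-2=-12, -8*-2=16 -> [-24, -6, -24, -24, -12, 16]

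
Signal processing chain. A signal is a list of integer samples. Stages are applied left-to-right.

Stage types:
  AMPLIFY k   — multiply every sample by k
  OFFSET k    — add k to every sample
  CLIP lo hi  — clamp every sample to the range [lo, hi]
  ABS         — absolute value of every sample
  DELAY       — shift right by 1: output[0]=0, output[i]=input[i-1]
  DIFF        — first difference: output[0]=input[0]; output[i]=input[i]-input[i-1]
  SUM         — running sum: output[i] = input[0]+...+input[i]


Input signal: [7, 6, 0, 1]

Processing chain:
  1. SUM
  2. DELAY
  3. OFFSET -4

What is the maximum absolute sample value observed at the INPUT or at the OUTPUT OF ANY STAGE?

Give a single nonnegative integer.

Input: [7, 6, 0, 1] (max |s|=7)
Stage 1 (SUM): sum[0..0]=7, sum[0..1]=13, sum[0..2]=13, sum[0..3]=14 -> [7, 13, 13, 14] (max |s|=14)
Stage 2 (DELAY): [0, 7, 13, 13] = [0, 7, 13, 13] -> [0, 7, 13, 13] (max |s|=13)
Stage 3 (OFFSET -4): 0+-4=-4, 7+-4=3, 13+-4=9, 13+-4=9 -> [-4, 3, 9, 9] (max |s|=9)
Overall max amplitude: 14

Answer: 14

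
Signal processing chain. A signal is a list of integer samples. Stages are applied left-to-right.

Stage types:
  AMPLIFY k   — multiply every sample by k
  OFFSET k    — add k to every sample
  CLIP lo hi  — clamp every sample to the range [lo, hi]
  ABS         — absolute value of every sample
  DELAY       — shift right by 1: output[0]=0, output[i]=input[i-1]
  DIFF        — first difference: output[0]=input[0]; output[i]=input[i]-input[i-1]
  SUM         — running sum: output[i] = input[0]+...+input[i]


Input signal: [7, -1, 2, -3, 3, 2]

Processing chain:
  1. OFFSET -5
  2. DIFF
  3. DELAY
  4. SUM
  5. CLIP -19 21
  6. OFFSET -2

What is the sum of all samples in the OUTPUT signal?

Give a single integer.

Answer: -29

Derivation:
Input: [7, -1, 2, -3, 3, 2]
Stage 1 (OFFSET -5): 7+-5=2, -1+-5=-6, 2+-5=-3, -3+-5=-8, 3+-5=-2, 2+-5=-3 -> [2, -6, -3, -8, -2, -3]
Stage 2 (DIFF): s[0]=2, -6-2=-8, -3--6=3, -8--3=-5, -2--8=6, -3--2=-1 -> [2, -8, 3, -5, 6, -1]
Stage 3 (DELAY): [0, 2, -8, 3, -5, 6] = [0, 2, -8, 3, -5, 6] -> [0, 2, -8, 3, -5, 6]
Stage 4 (SUM): sum[0..0]=0, sum[0..1]=2, sum[0..2]=-6, sum[0..3]=-3, sum[0..4]=-8, sum[0..5]=-2 -> [0, 2, -6, -3, -8, -2]
Stage 5 (CLIP -19 21): clip(0,-19,21)=0, clip(2,-19,21)=2, clip(-6,-19,21)=-6, clip(-3,-19,21)=-3, clip(-8,-19,21)=-8, clip(-2,-19,21)=-2 -> [0, 2, -6, -3, -8, -2]
Stage 6 (OFFSET -2): 0+-2=-2, 2+-2=0, -6+-2=-8, -3+-2=-5, -8+-2=-10, -2+-2=-4 -> [-2, 0, -8, -5, -10, -4]
Output sum: -29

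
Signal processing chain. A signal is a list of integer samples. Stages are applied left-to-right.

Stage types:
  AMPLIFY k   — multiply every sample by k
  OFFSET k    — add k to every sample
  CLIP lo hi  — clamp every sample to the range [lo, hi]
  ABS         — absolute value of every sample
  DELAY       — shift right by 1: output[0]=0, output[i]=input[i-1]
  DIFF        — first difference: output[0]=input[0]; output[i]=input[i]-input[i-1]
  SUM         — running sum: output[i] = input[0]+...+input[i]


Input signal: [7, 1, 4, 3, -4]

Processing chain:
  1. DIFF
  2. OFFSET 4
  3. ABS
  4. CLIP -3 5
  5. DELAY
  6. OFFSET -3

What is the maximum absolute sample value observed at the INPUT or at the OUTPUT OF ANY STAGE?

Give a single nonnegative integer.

Input: [7, 1, 4, 3, -4] (max |s|=7)
Stage 1 (DIFF): s[0]=7, 1-7=-6, 4-1=3, 3-4=-1, -4-3=-7 -> [7, -6, 3, -1, -7] (max |s|=7)
Stage 2 (OFFSET 4): 7+4=11, -6+4=-2, 3+4=7, -1+4=3, -7+4=-3 -> [11, -2, 7, 3, -3] (max |s|=11)
Stage 3 (ABS): |11|=11, |-2|=2, |7|=7, |3|=3, |-3|=3 -> [11, 2, 7, 3, 3] (max |s|=11)
Stage 4 (CLIP -3 5): clip(11,-3,5)=5, clip(2,-3,5)=2, clip(7,-3,5)=5, clip(3,-3,5)=3, clip(3,-3,5)=3 -> [5, 2, 5, 3, 3] (max |s|=5)
Stage 5 (DELAY): [0, 5, 2, 5, 3] = [0, 5, 2, 5, 3] -> [0, 5, 2, 5, 3] (max |s|=5)
Stage 6 (OFFSET -3): 0+-3=-3, 5+-3=2, 2+-3=-1, 5+-3=2, 3+-3=0 -> [-3, 2, -1, 2, 0] (max |s|=3)
Overall max amplitude: 11

Answer: 11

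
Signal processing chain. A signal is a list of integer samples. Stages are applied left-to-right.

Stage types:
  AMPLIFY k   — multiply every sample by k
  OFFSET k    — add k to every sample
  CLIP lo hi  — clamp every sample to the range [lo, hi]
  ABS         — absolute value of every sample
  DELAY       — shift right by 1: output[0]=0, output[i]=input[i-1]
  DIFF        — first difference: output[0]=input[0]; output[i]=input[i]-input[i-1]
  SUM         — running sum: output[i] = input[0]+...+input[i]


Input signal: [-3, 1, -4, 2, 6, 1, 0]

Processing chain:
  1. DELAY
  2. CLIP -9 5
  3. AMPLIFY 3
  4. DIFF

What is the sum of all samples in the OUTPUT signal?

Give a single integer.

Answer: 3

Derivation:
Input: [-3, 1, -4, 2, 6, 1, 0]
Stage 1 (DELAY): [0, -3, 1, -4, 2, 6, 1] = [0, -3, 1, -4, 2, 6, 1] -> [0, -3, 1, -4, 2, 6, 1]
Stage 2 (CLIP -9 5): clip(0,-9,5)=0, clip(-3,-9,5)=-3, clip(1,-9,5)=1, clip(-4,-9,5)=-4, clip(2,-9,5)=2, clip(6,-9,5)=5, clip(1,-9,5)=1 -> [0, -3, 1, -4, 2, 5, 1]
Stage 3 (AMPLIFY 3): 0*3=0, -3*3=-9, 1*3=3, -4*3=-12, 2*3=6, 5*3=15, 1*3=3 -> [0, -9, 3, -12, 6, 15, 3]
Stage 4 (DIFF): s[0]=0, -9-0=-9, 3--9=12, -12-3=-15, 6--12=18, 15-6=9, 3-15=-12 -> [0, -9, 12, -15, 18, 9, -12]
Output sum: 3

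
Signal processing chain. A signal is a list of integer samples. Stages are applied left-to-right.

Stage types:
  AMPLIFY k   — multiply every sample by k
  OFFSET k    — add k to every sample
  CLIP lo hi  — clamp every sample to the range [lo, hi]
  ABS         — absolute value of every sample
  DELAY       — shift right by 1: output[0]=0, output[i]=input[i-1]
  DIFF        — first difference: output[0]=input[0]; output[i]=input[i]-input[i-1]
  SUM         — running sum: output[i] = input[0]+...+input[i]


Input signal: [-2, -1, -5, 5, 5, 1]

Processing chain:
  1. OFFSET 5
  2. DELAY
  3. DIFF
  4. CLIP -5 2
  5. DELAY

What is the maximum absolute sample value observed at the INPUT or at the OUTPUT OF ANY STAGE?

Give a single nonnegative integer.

Answer: 10

Derivation:
Input: [-2, -1, -5, 5, 5, 1] (max |s|=5)
Stage 1 (OFFSET 5): -2+5=3, -1+5=4, -5+5=0, 5+5=10, 5+5=10, 1+5=6 -> [3, 4, 0, 10, 10, 6] (max |s|=10)
Stage 2 (DELAY): [0, 3, 4, 0, 10, 10] = [0, 3, 4, 0, 10, 10] -> [0, 3, 4, 0, 10, 10] (max |s|=10)
Stage 3 (DIFF): s[0]=0, 3-0=3, 4-3=1, 0-4=-4, 10-0=10, 10-10=0 -> [0, 3, 1, -4, 10, 0] (max |s|=10)
Stage 4 (CLIP -5 2): clip(0,-5,2)=0, clip(3,-5,2)=2, clip(1,-5,2)=1, clip(-4,-5,2)=-4, clip(10,-5,2)=2, clip(0,-5,2)=0 -> [0, 2, 1, -4, 2, 0] (max |s|=4)
Stage 5 (DELAY): [0, 0, 2, 1, -4, 2] = [0, 0, 2, 1, -4, 2] -> [0, 0, 2, 1, -4, 2] (max |s|=4)
Overall max amplitude: 10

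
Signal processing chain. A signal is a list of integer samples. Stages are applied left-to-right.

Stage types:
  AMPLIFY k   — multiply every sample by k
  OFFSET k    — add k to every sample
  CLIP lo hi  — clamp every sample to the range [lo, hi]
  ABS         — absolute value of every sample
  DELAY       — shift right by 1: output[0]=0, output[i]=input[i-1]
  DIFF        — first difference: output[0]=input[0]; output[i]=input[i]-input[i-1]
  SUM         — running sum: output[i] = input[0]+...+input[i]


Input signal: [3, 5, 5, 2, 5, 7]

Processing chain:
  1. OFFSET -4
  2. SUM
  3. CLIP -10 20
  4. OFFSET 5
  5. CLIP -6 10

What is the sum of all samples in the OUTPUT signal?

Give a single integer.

Answer: 32

Derivation:
Input: [3, 5, 5, 2, 5, 7]
Stage 1 (OFFSET -4): 3+-4=-1, 5+-4=1, 5+-4=1, 2+-4=-2, 5+-4=1, 7+-4=3 -> [-1, 1, 1, -2, 1, 3]
Stage 2 (SUM): sum[0..0]=-1, sum[0..1]=0, sum[0..2]=1, sum[0..3]=-1, sum[0..4]=0, sum[0..5]=3 -> [-1, 0, 1, -1, 0, 3]
Stage 3 (CLIP -10 20): clip(-1,-10,20)=-1, clip(0,-10,20)=0, clip(1,-10,20)=1, clip(-1,-10,20)=-1, clip(0,-10,20)=0, clip(3,-10,20)=3 -> [-1, 0, 1, -1, 0, 3]
Stage 4 (OFFSET 5): -1+5=4, 0+5=5, 1+5=6, -1+5=4, 0+5=5, 3+5=8 -> [4, 5, 6, 4, 5, 8]
Stage 5 (CLIP -6 10): clip(4,-6,10)=4, clip(5,-6,10)=5, clip(6,-6,10)=6, clip(4,-6,10)=4, clip(5,-6,10)=5, clip(8,-6,10)=8 -> [4, 5, 6, 4, 5, 8]
Output sum: 32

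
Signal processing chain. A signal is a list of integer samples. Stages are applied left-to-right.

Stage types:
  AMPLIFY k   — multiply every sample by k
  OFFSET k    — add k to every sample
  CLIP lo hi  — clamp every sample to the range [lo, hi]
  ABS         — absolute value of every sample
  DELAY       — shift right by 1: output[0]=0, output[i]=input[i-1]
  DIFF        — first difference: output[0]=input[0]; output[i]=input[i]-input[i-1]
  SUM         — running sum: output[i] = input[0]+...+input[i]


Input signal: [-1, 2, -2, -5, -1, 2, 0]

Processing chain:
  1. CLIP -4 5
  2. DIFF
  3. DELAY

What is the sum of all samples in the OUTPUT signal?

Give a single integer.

Answer: 2

Derivation:
Input: [-1, 2, -2, -5, -1, 2, 0]
Stage 1 (CLIP -4 5): clip(-1,-4,5)=-1, clip(2,-4,5)=2, clip(-2,-4,5)=-2, clip(-5,-4,5)=-4, clip(-1,-4,5)=-1, clip(2,-4,5)=2, clip(0,-4,5)=0 -> [-1, 2, -2, -4, -1, 2, 0]
Stage 2 (DIFF): s[0]=-1, 2--1=3, -2-2=-4, -4--2=-2, -1--4=3, 2--1=3, 0-2=-2 -> [-1, 3, -4, -2, 3, 3, -2]
Stage 3 (DELAY): [0, -1, 3, -4, -2, 3, 3] = [0, -1, 3, -4, -2, 3, 3] -> [0, -1, 3, -4, -2, 3, 3]
Output sum: 2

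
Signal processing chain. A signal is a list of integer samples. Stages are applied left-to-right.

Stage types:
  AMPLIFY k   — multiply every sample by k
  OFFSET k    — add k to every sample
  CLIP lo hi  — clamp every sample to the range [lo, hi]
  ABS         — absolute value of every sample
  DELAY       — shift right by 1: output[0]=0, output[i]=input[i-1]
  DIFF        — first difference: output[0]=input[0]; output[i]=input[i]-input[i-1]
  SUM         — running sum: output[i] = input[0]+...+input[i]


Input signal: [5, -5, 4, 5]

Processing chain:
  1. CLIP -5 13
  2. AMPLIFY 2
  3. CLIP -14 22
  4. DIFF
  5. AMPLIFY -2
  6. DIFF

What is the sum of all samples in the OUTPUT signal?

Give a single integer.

Input: [5, -5, 4, 5]
Stage 1 (CLIP -5 13): clip(5,-5,13)=5, clip(-5,-5,13)=-5, clip(4,-5,13)=4, clip(5,-5,13)=5 -> [5, -5, 4, 5]
Stage 2 (AMPLIFY 2): 5*2=10, -5*2=-10, 4*2=8, 5*2=10 -> [10, -10, 8, 10]
Stage 3 (CLIP -14 22): clip(10,-14,22)=10, clip(-10,-14,22)=-10, clip(8,-14,22)=8, clip(10,-14,22)=10 -> [10, -10, 8, 10]
Stage 4 (DIFF): s[0]=10, -10-10=-20, 8--10=18, 10-8=2 -> [10, -20, 18, 2]
Stage 5 (AMPLIFY -2): 10*-2=-20, -20*-2=40, 18*-2=-36, 2*-2=-4 -> [-20, 40, -36, -4]
Stage 6 (DIFF): s[0]=-20, 40--20=60, -36-40=-76, -4--36=32 -> [-20, 60, -76, 32]
Output sum: -4

Answer: -4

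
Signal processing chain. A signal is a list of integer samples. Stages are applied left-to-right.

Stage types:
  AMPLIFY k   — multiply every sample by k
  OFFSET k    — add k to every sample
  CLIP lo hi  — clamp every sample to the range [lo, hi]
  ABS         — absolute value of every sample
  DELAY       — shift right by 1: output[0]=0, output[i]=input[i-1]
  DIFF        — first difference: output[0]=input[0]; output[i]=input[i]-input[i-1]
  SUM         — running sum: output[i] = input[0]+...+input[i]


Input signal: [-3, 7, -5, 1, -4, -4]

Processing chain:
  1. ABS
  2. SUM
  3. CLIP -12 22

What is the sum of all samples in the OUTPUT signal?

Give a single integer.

Input: [-3, 7, -5, 1, -4, -4]
Stage 1 (ABS): |-3|=3, |7|=7, |-5|=5, |1|=1, |-4|=4, |-4|=4 -> [3, 7, 5, 1, 4, 4]
Stage 2 (SUM): sum[0..0]=3, sum[0..1]=10, sum[0..2]=15, sum[0..3]=16, sum[0..4]=20, sum[0..5]=24 -> [3, 10, 15, 16, 20, 24]
Stage 3 (CLIP -12 22): clip(3,-12,22)=3, clip(10,-12,22)=10, clip(15,-12,22)=15, clip(16,-12,22)=16, clip(20,-12,22)=20, clip(24,-12,22)=22 -> [3, 10, 15, 16, 20, 22]
Output sum: 86

Answer: 86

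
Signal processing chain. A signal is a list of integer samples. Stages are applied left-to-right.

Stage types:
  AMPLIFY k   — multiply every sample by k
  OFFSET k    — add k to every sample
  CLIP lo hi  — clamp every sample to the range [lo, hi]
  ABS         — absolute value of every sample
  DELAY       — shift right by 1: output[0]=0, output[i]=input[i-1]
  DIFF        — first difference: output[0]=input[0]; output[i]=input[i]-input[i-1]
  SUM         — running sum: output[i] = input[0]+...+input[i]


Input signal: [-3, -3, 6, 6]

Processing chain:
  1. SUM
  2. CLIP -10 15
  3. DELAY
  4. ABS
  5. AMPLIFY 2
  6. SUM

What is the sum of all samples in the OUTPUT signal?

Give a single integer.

Answer: 42

Derivation:
Input: [-3, -3, 6, 6]
Stage 1 (SUM): sum[0..0]=-3, sum[0..1]=-6, sum[0..2]=0, sum[0..3]=6 -> [-3, -6, 0, 6]
Stage 2 (CLIP -10 15): clip(-3,-10,15)=-3, clip(-6,-10,15)=-6, clip(0,-10,15)=0, clip(6,-10,15)=6 -> [-3, -6, 0, 6]
Stage 3 (DELAY): [0, -3, -6, 0] = [0, -3, -6, 0] -> [0, -3, -6, 0]
Stage 4 (ABS): |0|=0, |-3|=3, |-6|=6, |0|=0 -> [0, 3, 6, 0]
Stage 5 (AMPLIFY 2): 0*2=0, 3*2=6, 6*2=12, 0*2=0 -> [0, 6, 12, 0]
Stage 6 (SUM): sum[0..0]=0, sum[0..1]=6, sum[0..2]=18, sum[0..3]=18 -> [0, 6, 18, 18]
Output sum: 42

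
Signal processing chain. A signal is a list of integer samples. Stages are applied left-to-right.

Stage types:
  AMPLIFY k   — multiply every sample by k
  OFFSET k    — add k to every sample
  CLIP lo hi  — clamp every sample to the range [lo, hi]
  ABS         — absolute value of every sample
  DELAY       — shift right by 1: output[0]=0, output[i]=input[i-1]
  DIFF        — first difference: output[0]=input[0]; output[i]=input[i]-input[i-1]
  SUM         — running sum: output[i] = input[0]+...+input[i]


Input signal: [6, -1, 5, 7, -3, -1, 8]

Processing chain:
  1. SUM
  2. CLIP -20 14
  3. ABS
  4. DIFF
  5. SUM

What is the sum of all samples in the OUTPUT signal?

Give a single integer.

Input: [6, -1, 5, 7, -3, -1, 8]
Stage 1 (SUM): sum[0..0]=6, sum[0..1]=5, sum[0..2]=10, sum[0..3]=17, sum[0..4]=14, sum[0..5]=13, sum[0..6]=21 -> [6, 5, 10, 17, 14, 13, 21]
Stage 2 (CLIP -20 14): clip(6,-20,14)=6, clip(5,-20,14)=5, clip(10,-20,14)=10, clip(17,-20,14)=14, clip(14,-20,14)=14, clip(13,-20,14)=13, clip(21,-20,14)=14 -> [6, 5, 10, 14, 14, 13, 14]
Stage 3 (ABS): |6|=6, |5|=5, |10|=10, |14|=14, |14|=14, |13|=13, |14|=14 -> [6, 5, 10, 14, 14, 13, 14]
Stage 4 (DIFF): s[0]=6, 5-6=-1, 10-5=5, 14-10=4, 14-14=0, 13-14=-1, 14-13=1 -> [6, -1, 5, 4, 0, -1, 1]
Stage 5 (SUM): sum[0..0]=6, sum[0..1]=5, sum[0..2]=10, sum[0..3]=14, sum[0..4]=14, sum[0..5]=13, sum[0..6]=14 -> [6, 5, 10, 14, 14, 13, 14]
Output sum: 76

Answer: 76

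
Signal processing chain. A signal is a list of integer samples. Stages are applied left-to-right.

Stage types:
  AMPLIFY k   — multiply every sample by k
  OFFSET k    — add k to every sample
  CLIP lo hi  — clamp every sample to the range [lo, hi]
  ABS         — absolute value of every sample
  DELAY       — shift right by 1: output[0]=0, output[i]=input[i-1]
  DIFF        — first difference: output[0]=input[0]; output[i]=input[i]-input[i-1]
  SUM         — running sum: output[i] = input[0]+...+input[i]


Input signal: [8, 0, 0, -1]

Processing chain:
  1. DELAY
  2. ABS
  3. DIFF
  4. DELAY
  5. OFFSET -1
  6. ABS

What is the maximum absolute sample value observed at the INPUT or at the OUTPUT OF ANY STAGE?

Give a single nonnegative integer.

Answer: 9

Derivation:
Input: [8, 0, 0, -1] (max |s|=8)
Stage 1 (DELAY): [0, 8, 0, 0] = [0, 8, 0, 0] -> [0, 8, 0, 0] (max |s|=8)
Stage 2 (ABS): |0|=0, |8|=8, |0|=0, |0|=0 -> [0, 8, 0, 0] (max |s|=8)
Stage 3 (DIFF): s[0]=0, 8-0=8, 0-8=-8, 0-0=0 -> [0, 8, -8, 0] (max |s|=8)
Stage 4 (DELAY): [0, 0, 8, -8] = [0, 0, 8, -8] -> [0, 0, 8, -8] (max |s|=8)
Stage 5 (OFFSET -1): 0+-1=-1, 0+-1=-1, 8+-1=7, -8+-1=-9 -> [-1, -1, 7, -9] (max |s|=9)
Stage 6 (ABS): |-1|=1, |-1|=1, |7|=7, |-9|=9 -> [1, 1, 7, 9] (max |s|=9)
Overall max amplitude: 9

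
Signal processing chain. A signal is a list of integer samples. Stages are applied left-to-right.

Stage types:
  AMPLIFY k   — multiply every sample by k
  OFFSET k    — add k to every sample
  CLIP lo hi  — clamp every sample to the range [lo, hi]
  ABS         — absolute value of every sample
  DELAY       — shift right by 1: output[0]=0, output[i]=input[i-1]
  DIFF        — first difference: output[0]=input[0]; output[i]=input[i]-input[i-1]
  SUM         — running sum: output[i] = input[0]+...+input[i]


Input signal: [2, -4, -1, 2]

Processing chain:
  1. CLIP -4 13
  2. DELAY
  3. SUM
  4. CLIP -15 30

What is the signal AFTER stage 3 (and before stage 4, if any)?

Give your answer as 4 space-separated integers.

Answer: 0 2 -2 -3

Derivation:
Input: [2, -4, -1, 2]
Stage 1 (CLIP -4 13): clip(2,-4,13)=2, clip(-4,-4,13)=-4, clip(-1,-4,13)=-1, clip(2,-4,13)=2 -> [2, -4, -1, 2]
Stage 2 (DELAY): [0, 2, -4, -1] = [0, 2, -4, -1] -> [0, 2, -4, -1]
Stage 3 (SUM): sum[0..0]=0, sum[0..1]=2, sum[0..2]=-2, sum[0..3]=-3 -> [0, 2, -2, -3]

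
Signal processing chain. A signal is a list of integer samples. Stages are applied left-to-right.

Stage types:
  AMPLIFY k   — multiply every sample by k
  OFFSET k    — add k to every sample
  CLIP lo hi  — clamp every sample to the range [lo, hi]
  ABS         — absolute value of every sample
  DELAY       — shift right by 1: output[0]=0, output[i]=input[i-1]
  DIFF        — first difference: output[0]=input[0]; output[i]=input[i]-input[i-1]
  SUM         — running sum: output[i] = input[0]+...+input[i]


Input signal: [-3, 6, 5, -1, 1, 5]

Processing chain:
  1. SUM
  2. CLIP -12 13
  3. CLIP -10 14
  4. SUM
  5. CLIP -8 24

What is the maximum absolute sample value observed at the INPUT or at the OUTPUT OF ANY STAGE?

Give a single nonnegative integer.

Input: [-3, 6, 5, -1, 1, 5] (max |s|=6)
Stage 1 (SUM): sum[0..0]=-3, sum[0..1]=3, sum[0..2]=8, sum[0..3]=7, sum[0..4]=8, sum[0..5]=13 -> [-3, 3, 8, 7, 8, 13] (max |s|=13)
Stage 2 (CLIP -12 13): clip(-3,-12,13)=-3, clip(3,-12,13)=3, clip(8,-12,13)=8, clip(7,-12,13)=7, clip(8,-12,13)=8, clip(13,-12,13)=13 -> [-3, 3, 8, 7, 8, 13] (max |s|=13)
Stage 3 (CLIP -10 14): clip(-3,-10,14)=-3, clip(3,-10,14)=3, clip(8,-10,14)=8, clip(7,-10,14)=7, clip(8,-10,14)=8, clip(13,-10,14)=13 -> [-3, 3, 8, 7, 8, 13] (max |s|=13)
Stage 4 (SUM): sum[0..0]=-3, sum[0..1]=0, sum[0..2]=8, sum[0..3]=15, sum[0..4]=23, sum[0..5]=36 -> [-3, 0, 8, 15, 23, 36] (max |s|=36)
Stage 5 (CLIP -8 24): clip(-3,-8,24)=-3, clip(0,-8,24)=0, clip(8,-8,24)=8, clip(15,-8,24)=15, clip(23,-8,24)=23, clip(36,-8,24)=24 -> [-3, 0, 8, 15, 23, 24] (max |s|=24)
Overall max amplitude: 36

Answer: 36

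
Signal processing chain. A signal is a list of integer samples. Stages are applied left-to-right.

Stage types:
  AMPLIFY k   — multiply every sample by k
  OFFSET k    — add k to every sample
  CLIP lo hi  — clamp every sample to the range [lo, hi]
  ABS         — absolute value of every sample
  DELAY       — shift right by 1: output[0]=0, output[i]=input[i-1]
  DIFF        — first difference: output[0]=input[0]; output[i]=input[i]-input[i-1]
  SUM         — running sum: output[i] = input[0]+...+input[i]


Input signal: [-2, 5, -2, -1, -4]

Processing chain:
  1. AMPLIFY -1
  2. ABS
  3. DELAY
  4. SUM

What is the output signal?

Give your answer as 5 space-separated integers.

Answer: 0 2 7 9 10

Derivation:
Input: [-2, 5, -2, -1, -4]
Stage 1 (AMPLIFY -1): -2*-1=2, 5*-1=-5, -2*-1=2, -1*-1=1, -4*-1=4 -> [2, -5, 2, 1, 4]
Stage 2 (ABS): |2|=2, |-5|=5, |2|=2, |1|=1, |4|=4 -> [2, 5, 2, 1, 4]
Stage 3 (DELAY): [0, 2, 5, 2, 1] = [0, 2, 5, 2, 1] -> [0, 2, 5, 2, 1]
Stage 4 (SUM): sum[0..0]=0, sum[0..1]=2, sum[0..2]=7, sum[0..3]=9, sum[0..4]=10 -> [0, 2, 7, 9, 10]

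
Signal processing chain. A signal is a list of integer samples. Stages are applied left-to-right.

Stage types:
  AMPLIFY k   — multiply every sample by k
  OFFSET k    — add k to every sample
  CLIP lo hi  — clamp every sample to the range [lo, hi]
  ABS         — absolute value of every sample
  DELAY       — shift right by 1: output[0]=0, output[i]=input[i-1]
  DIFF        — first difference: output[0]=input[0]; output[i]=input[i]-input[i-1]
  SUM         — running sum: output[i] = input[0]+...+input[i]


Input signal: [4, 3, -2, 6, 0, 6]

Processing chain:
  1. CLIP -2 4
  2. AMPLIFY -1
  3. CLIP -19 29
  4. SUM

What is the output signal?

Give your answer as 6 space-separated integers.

Answer: -4 -7 -5 -9 -9 -13

Derivation:
Input: [4, 3, -2, 6, 0, 6]
Stage 1 (CLIP -2 4): clip(4,-2,4)=4, clip(3,-2,4)=3, clip(-2,-2,4)=-2, clip(6,-2,4)=4, clip(0,-2,4)=0, clip(6,-2,4)=4 -> [4, 3, -2, 4, 0, 4]
Stage 2 (AMPLIFY -1): 4*-1=-4, 3*-1=-3, -2*-1=2, 4*-1=-4, 0*-1=0, 4*-1=-4 -> [-4, -3, 2, -4, 0, -4]
Stage 3 (CLIP -19 29): clip(-4,-19,29)=-4, clip(-3,-19,29)=-3, clip(2,-19,29)=2, clip(-4,-19,29)=-4, clip(0,-19,29)=0, clip(-4,-19,29)=-4 -> [-4, -3, 2, -4, 0, -4]
Stage 4 (SUM): sum[0..0]=-4, sum[0..1]=-7, sum[0..2]=-5, sum[0..3]=-9, sum[0..4]=-9, sum[0..5]=-13 -> [-4, -7, -5, -9, -9, -13]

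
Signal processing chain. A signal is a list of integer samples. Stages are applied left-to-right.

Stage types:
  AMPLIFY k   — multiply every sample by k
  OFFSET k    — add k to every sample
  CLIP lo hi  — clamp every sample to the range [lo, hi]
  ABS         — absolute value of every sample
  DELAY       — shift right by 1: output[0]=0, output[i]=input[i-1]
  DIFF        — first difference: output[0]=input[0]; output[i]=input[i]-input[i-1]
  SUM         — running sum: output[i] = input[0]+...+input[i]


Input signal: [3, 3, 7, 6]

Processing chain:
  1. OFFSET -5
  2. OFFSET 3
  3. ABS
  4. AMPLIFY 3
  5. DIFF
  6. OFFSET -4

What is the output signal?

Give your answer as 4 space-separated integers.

Answer: -1 -4 8 -7

Derivation:
Input: [3, 3, 7, 6]
Stage 1 (OFFSET -5): 3+-5=-2, 3+-5=-2, 7+-5=2, 6+-5=1 -> [-2, -2, 2, 1]
Stage 2 (OFFSET 3): -2+3=1, -2+3=1, 2+3=5, 1+3=4 -> [1, 1, 5, 4]
Stage 3 (ABS): |1|=1, |1|=1, |5|=5, |4|=4 -> [1, 1, 5, 4]
Stage 4 (AMPLIFY 3): 1*3=3, 1*3=3, 5*3=15, 4*3=12 -> [3, 3, 15, 12]
Stage 5 (DIFF): s[0]=3, 3-3=0, 15-3=12, 12-15=-3 -> [3, 0, 12, -3]
Stage 6 (OFFSET -4): 3+-4=-1, 0+-4=-4, 12+-4=8, -3+-4=-7 -> [-1, -4, 8, -7]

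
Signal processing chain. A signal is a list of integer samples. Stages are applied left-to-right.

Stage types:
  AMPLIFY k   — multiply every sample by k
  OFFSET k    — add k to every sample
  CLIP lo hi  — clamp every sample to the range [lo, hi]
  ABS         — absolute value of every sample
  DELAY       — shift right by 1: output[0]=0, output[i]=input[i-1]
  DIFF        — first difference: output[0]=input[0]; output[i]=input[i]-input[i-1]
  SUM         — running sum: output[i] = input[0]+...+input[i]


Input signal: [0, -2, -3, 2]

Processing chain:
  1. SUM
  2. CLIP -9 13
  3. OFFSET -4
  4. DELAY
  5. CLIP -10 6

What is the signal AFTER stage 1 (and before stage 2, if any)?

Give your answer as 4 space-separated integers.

Answer: 0 -2 -5 -3

Derivation:
Input: [0, -2, -3, 2]
Stage 1 (SUM): sum[0..0]=0, sum[0..1]=-2, sum[0..2]=-5, sum[0..3]=-3 -> [0, -2, -5, -3]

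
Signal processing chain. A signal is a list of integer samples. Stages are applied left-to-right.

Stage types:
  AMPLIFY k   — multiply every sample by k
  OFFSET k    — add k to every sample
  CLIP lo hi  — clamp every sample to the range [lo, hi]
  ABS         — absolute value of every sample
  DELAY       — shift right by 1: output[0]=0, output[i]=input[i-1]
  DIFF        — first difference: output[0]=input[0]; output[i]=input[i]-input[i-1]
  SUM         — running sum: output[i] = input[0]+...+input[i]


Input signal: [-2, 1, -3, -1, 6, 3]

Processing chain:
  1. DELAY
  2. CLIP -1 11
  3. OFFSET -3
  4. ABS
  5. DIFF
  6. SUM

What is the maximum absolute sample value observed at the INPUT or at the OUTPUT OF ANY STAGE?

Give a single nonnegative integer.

Answer: 6

Derivation:
Input: [-2, 1, -3, -1, 6, 3] (max |s|=6)
Stage 1 (DELAY): [0, -2, 1, -3, -1, 6] = [0, -2, 1, -3, -1, 6] -> [0, -2, 1, -3, -1, 6] (max |s|=6)
Stage 2 (CLIP -1 11): clip(0,-1,11)=0, clip(-2,-1,11)=-1, clip(1,-1,11)=1, clip(-3,-1,11)=-1, clip(-1,-1,11)=-1, clip(6,-1,11)=6 -> [0, -1, 1, -1, -1, 6] (max |s|=6)
Stage 3 (OFFSET -3): 0+-3=-3, -1+-3=-4, 1+-3=-2, -1+-3=-4, -1+-3=-4, 6+-3=3 -> [-3, -4, -2, -4, -4, 3] (max |s|=4)
Stage 4 (ABS): |-3|=3, |-4|=4, |-2|=2, |-4|=4, |-4|=4, |3|=3 -> [3, 4, 2, 4, 4, 3] (max |s|=4)
Stage 5 (DIFF): s[0]=3, 4-3=1, 2-4=-2, 4-2=2, 4-4=0, 3-4=-1 -> [3, 1, -2, 2, 0, -1] (max |s|=3)
Stage 6 (SUM): sum[0..0]=3, sum[0..1]=4, sum[0..2]=2, sum[0..3]=4, sum[0..4]=4, sum[0..5]=3 -> [3, 4, 2, 4, 4, 3] (max |s|=4)
Overall max amplitude: 6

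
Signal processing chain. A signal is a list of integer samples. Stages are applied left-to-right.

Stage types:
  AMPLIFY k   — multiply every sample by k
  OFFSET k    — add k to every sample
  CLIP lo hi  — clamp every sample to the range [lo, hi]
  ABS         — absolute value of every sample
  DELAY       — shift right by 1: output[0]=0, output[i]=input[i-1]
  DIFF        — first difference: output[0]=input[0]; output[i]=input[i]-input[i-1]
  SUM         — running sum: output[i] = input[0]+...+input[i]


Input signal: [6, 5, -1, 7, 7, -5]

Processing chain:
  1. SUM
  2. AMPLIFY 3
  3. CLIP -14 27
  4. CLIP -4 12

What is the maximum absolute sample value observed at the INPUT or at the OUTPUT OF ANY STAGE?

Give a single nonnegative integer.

Input: [6, 5, -1, 7, 7, -5] (max |s|=7)
Stage 1 (SUM): sum[0..0]=6, sum[0..1]=11, sum[0..2]=10, sum[0..3]=17, sum[0..4]=24, sum[0..5]=19 -> [6, 11, 10, 17, 24, 19] (max |s|=24)
Stage 2 (AMPLIFY 3): 6*3=18, 11*3=33, 10*3=30, 17*3=51, 24*3=72, 19*3=57 -> [18, 33, 30, 51, 72, 57] (max |s|=72)
Stage 3 (CLIP -14 27): clip(18,-14,27)=18, clip(33,-14,27)=27, clip(30,-14,27)=27, clip(51,-14,27)=27, clip(72,-14,27)=27, clip(57,-14,27)=27 -> [18, 27, 27, 27, 27, 27] (max |s|=27)
Stage 4 (CLIP -4 12): clip(18,-4,12)=12, clip(27,-4,12)=12, clip(27,-4,12)=12, clip(27,-4,12)=12, clip(27,-4,12)=12, clip(27,-4,12)=12 -> [12, 12, 12, 12, 12, 12] (max |s|=12)
Overall max amplitude: 72

Answer: 72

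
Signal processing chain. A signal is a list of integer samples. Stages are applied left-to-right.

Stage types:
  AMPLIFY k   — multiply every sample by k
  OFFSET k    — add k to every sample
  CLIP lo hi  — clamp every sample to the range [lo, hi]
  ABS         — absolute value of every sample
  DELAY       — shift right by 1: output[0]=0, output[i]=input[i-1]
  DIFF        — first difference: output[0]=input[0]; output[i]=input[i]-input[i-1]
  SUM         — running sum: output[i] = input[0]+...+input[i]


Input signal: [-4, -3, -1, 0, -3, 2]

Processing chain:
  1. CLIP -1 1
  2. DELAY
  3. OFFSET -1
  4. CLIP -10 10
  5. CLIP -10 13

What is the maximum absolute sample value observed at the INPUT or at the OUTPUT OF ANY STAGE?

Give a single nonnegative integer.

Input: [-4, -3, -1, 0, -3, 2] (max |s|=4)
Stage 1 (CLIP -1 1): clip(-4,-1,1)=-1, clip(-3,-1,1)=-1, clip(-1,-1,1)=-1, clip(0,-1,1)=0, clip(-3,-1,1)=-1, clip(2,-1,1)=1 -> [-1, -1, -1, 0, -1, 1] (max |s|=1)
Stage 2 (DELAY): [0, -1, -1, -1, 0, -1] = [0, -1, -1, -1, 0, -1] -> [0, -1, -1, -1, 0, -1] (max |s|=1)
Stage 3 (OFFSET -1): 0+-1=-1, -1+-1=-2, -1+-1=-2, -1+-1=-2, 0+-1=-1, -1+-1=-2 -> [-1, -2, -2, -2, -1, -2] (max |s|=2)
Stage 4 (CLIP -10 10): clip(-1,-10,10)=-1, clip(-2,-10,10)=-2, clip(-2,-10,10)=-2, clip(-2,-10,10)=-2, clip(-1,-10,10)=-1, clip(-2,-10,10)=-2 -> [-1, -2, -2, -2, -1, -2] (max |s|=2)
Stage 5 (CLIP -10 13): clip(-1,-10,13)=-1, clip(-2,-10,13)=-2, clip(-2,-10,13)=-2, clip(-2,-10,13)=-2, clip(-1,-10,13)=-1, clip(-2,-10,13)=-2 -> [-1, -2, -2, -2, -1, -2] (max |s|=2)
Overall max amplitude: 4

Answer: 4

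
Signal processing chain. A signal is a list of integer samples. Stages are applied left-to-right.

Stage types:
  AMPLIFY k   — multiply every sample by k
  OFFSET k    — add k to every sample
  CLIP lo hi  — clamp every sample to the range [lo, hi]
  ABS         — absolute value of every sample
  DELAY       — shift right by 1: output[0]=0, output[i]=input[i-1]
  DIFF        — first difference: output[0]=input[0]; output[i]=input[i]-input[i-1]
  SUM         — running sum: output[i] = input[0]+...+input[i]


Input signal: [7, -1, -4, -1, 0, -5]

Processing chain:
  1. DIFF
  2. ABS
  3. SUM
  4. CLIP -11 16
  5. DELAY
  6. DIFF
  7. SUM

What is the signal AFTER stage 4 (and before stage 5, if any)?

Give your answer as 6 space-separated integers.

Answer: 7 15 16 16 16 16

Derivation:
Input: [7, -1, -4, -1, 0, -5]
Stage 1 (DIFF): s[0]=7, -1-7=-8, -4--1=-3, -1--4=3, 0--1=1, -5-0=-5 -> [7, -8, -3, 3, 1, -5]
Stage 2 (ABS): |7|=7, |-8|=8, |-3|=3, |3|=3, |1|=1, |-5|=5 -> [7, 8, 3, 3, 1, 5]
Stage 3 (SUM): sum[0..0]=7, sum[0..1]=15, sum[0..2]=18, sum[0..3]=21, sum[0..4]=22, sum[0..5]=27 -> [7, 15, 18, 21, 22, 27]
Stage 4 (CLIP -11 16): clip(7,-11,16)=7, clip(15,-11,16)=15, clip(18,-11,16)=16, clip(21,-11,16)=16, clip(22,-11,16)=16, clip(27,-11,16)=16 -> [7, 15, 16, 16, 16, 16]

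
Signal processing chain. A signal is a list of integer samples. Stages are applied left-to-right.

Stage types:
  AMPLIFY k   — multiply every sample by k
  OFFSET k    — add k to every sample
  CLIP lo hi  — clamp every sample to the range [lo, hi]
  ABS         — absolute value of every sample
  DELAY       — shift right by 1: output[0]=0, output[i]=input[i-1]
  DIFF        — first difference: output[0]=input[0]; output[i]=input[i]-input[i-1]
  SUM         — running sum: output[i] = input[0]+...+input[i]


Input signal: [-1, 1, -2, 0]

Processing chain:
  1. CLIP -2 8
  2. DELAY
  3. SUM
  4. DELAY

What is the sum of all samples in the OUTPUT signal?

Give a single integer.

Input: [-1, 1, -2, 0]
Stage 1 (CLIP -2 8): clip(-1,-2,8)=-1, clip(1,-2,8)=1, clip(-2,-2,8)=-2, clip(0,-2,8)=0 -> [-1, 1, -2, 0]
Stage 2 (DELAY): [0, -1, 1, -2] = [0, -1, 1, -2] -> [0, -1, 1, -2]
Stage 3 (SUM): sum[0..0]=0, sum[0..1]=-1, sum[0..2]=0, sum[0..3]=-2 -> [0, -1, 0, -2]
Stage 4 (DELAY): [0, 0, -1, 0] = [0, 0, -1, 0] -> [0, 0, -1, 0]
Output sum: -1

Answer: -1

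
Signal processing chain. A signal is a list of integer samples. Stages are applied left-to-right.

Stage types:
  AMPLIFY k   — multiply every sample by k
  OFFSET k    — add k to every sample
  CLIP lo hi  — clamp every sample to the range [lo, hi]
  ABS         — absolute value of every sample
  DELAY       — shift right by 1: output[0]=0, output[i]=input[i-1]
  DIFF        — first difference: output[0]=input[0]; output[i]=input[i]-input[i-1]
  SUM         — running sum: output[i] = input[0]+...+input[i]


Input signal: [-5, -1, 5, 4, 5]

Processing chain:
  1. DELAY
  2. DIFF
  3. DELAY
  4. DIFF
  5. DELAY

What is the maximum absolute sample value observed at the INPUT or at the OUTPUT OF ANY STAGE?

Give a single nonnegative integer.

Input: [-5, -1, 5, 4, 5] (max |s|=5)
Stage 1 (DELAY): [0, -5, -1, 5, 4] = [0, -5, -1, 5, 4] -> [0, -5, -1, 5, 4] (max |s|=5)
Stage 2 (DIFF): s[0]=0, -5-0=-5, -1--5=4, 5--1=6, 4-5=-1 -> [0, -5, 4, 6, -1] (max |s|=6)
Stage 3 (DELAY): [0, 0, -5, 4, 6] = [0, 0, -5, 4, 6] -> [0, 0, -5, 4, 6] (max |s|=6)
Stage 4 (DIFF): s[0]=0, 0-0=0, -5-0=-5, 4--5=9, 6-4=2 -> [0, 0, -5, 9, 2] (max |s|=9)
Stage 5 (DELAY): [0, 0, 0, -5, 9] = [0, 0, 0, -5, 9] -> [0, 0, 0, -5, 9] (max |s|=9)
Overall max amplitude: 9

Answer: 9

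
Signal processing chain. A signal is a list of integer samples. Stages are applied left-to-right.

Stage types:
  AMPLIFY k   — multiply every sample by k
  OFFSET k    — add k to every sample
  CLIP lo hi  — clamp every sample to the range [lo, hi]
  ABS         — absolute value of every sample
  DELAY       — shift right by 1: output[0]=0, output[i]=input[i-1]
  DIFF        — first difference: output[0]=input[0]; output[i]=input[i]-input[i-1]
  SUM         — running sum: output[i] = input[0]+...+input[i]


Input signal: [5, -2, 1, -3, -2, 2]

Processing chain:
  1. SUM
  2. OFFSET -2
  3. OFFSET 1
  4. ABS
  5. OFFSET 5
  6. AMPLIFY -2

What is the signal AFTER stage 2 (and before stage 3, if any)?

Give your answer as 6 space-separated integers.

Answer: 3 1 2 -1 -3 -1

Derivation:
Input: [5, -2, 1, -3, -2, 2]
Stage 1 (SUM): sum[0..0]=5, sum[0..1]=3, sum[0..2]=4, sum[0..3]=1, sum[0..4]=-1, sum[0..5]=1 -> [5, 3, 4, 1, -1, 1]
Stage 2 (OFFSET -2): 5+-2=3, 3+-2=1, 4+-2=2, 1+-2=-1, -1+-2=-3, 1+-2=-1 -> [3, 1, 2, -1, -3, -1]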